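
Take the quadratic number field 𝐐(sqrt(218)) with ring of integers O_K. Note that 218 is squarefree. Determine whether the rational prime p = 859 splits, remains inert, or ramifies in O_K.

p splits

218 mod 4 = 2, hence disc K = 4·218 = 872 and O_K = ℤ[√218].
disc(K) = 872 is not divisible by 859; 859 is unramified.
Legendre symbol by Euler's criterion: (218/859) ≡ 218^429 ≡ 1 (mod 859), i.e. (218/859) = 1.
Legendre symbol 1 ⇒ 859 is split.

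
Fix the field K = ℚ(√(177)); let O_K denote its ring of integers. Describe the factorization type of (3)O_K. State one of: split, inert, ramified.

p ramifies

Since 177 ≡ 1 mod 4, the ring of integers is ℤ[(1+√177)/2] with discriminant 177.
3 divides disc(K) = 177, so 3 ramifies.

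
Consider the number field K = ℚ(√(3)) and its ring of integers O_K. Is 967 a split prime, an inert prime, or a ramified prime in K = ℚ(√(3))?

967 remains inert

3 mod 4 = 3, hence disc K = 4·3 = 12 and O_K = ℤ[√3].
disc(K) = 12 is not divisible by 967; 967 is unramified.
Euler's criterion: 3^483 mod 967 = 966. Thus (3|967) = -1.
d is a non-residue mod p, hence 967 remains inert in O_K.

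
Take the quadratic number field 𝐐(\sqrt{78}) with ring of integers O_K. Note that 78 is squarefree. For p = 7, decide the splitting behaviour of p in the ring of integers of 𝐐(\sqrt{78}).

d = 78 ≡ 2 (mod 4), so O_K = ℤ[√78] and disc(K) = 4d = 312.
7 ∤ 312, so 7 is unramified.
Compute (78/7) via Euler: 1^((7-1)/2) mod 7 = 1, so (78/7) = 1.
Legendre symbol 1 ⇒ 7 is split.

7 splits in O_K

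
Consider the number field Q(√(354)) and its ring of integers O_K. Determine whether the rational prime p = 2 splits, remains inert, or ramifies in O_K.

ramified

d = 354 ≡ 2 (mod 4), so O_K = ℤ[√354] and disc(K) = 4d = 1416.
2 divides disc(K) = 1416, so 2 ramifies.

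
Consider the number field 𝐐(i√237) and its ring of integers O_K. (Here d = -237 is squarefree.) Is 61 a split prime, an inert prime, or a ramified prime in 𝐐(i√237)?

inert — (61) stays prime in O_K

d = -237 ≡ 3 (mod 4), so O_K = ℤ[√-237] and disc(K) = 4d = -948.
Since gcd(61, -948) = 1 the prime 61 does not ramify.
Legendre symbol by Euler's criterion: (-237/61) ≡ (-237)^30 ≡ 60 (mod 61), i.e. (-237/61) = -1.
(-237/61) = -1, so 61 is inert.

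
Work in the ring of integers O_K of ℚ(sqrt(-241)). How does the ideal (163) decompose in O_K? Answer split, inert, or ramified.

d = -241 ≡ 3 (mod 4), so O_K = ℤ[√-241] and disc(K) = 4d = -964.
Since gcd(163, -964) = 1 the prime 163 does not ramify.
Legendre symbol by Euler's criterion: (-241/163) ≡ (-241)^81 ≡ 1 (mod 163), i.e. (-241/163) = 1.
(-241/163) = 1, so 163 splits.

split — (163) = 𝔭₁𝔭₂ with 𝔭₁ ≠ 𝔭₂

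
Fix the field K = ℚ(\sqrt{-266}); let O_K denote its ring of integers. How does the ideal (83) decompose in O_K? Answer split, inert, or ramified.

Since -266 ≢ 1 mod 4, the ring of integers is ℤ[√-266] with discriminant 4·(-266) = -1064.
Since gcd(83, -1064) = 1 the prime 83 does not ramify.
(-266/83) = 66^41 mod 83 = 82, giving Legendre symbol -1.
Legendre symbol -1 ⇒ 83 is inert.

83 remains inert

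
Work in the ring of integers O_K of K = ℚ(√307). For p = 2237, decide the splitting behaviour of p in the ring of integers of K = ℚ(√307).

307 mod 4 = 3, hence disc K = 4·307 = 1228 and O_K = ℤ[√307].
2237 ∤ 1228, so 2237 is unramified.
(307/2237) = 307^1118 mod 2237 = 2236, giving Legendre symbol -1.
(307/2237) = -1, so 2237 is inert.

p is inert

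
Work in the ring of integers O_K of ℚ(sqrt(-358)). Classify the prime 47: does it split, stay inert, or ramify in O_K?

split

Since -358 ≢ 1 mod 4, the ring of integers is ℤ[√-358] with discriminant 4·(-358) = -1432.
Since gcd(47, -1432) = 1 the prime 47 does not ramify.
Euler's criterion: (-358)^23 mod 47 = 1. Thus (-358|47) = 1.
Legendre symbol 1 ⇒ 47 is split.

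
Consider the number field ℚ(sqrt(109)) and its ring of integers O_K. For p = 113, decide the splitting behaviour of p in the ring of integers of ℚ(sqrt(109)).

113 splits in O_K

d = 109 ≡ 1 (mod 4), so O_K = ℤ[(1+√109)/2] and disc(K) = d = 109.
113 ∤ 109, so 113 is unramified.
Compute (109/113) via Euler: 109^((113-1)/2) mod 113 = 1, so (109/113) = 1.
Legendre symbol 1 ⇒ 113 is split.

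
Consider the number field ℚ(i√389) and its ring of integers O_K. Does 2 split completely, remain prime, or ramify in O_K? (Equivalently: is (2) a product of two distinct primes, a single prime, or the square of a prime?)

Since -389 ≢ 1 mod 4, the ring of integers is ℤ[√-389] with discriminant 4·(-389) = -1556.
Ramification test: 2 | -1556. The prime 2 ramifies in K.

2 is ramified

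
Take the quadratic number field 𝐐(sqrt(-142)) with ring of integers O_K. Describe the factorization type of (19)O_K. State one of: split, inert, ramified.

d = -142 ≡ 2 (mod 4), so O_K = ℤ[√-142] and disc(K) = 4d = -568.
disc(K) = -568 is not divisible by 19; 19 is unramified.
(-142/19) = 10^9 mod 19 = 18, giving Legendre symbol -1.
d is a non-residue mod p, hence 19 remains inert in O_K.

p is inert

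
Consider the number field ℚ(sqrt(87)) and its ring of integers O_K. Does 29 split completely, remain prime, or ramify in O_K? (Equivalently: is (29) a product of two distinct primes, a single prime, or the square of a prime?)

87 mod 4 = 3, hence disc K = 4·87 = 348 and O_K = ℤ[√87].
disc(K) = 348 = 29·12, so p = 29 is ramified.

ramified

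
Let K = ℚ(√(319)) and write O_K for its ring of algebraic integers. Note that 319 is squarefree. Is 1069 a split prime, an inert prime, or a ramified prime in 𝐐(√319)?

p is inert

d = 319 ≡ 3 (mod 4), so O_K = ℤ[√319] and disc(K) = 4d = 1276.
disc(K) = 1276 is not divisible by 1069; 1069 is unramified.
Legendre symbol by Euler's criterion: (319/1069) ≡ 319^534 ≡ 1068 (mod 1069), i.e. (319/1069) = -1.
(319/1069) = -1, so 1069 is inert.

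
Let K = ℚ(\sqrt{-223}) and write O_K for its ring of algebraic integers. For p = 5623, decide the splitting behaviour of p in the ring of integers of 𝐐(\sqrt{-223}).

inert

d = -223 ≡ 1 (mod 4), so O_K = ℤ[(1+√-223)/2] and disc(K) = d = -223.
disc(K) = -223 is not divisible by 5623; 5623 is unramified.
(-223/5623) = 5400^2811 mod 5623 = 5622, giving Legendre symbol -1.
(-223/5623) = -1, so 5623 is inert.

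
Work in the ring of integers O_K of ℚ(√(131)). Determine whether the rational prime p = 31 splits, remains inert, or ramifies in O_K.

Since 131 ≢ 1 mod 4, the ring of integers is ℤ[√131] with discriminant 4·131 = 524.
31 ∤ 524, so 31 is unramified.
Legendre symbol by Euler's criterion: (131/31) ≡ 131^15 ≡ 1 (mod 31), i.e. (131/31) = 1.
Legendre symbol 1 ⇒ 31 is split.

splits completely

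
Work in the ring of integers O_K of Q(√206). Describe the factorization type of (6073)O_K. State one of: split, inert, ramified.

d = 206 ≡ 2 (mod 4), so O_K = ℤ[√206] and disc(K) = 4d = 824.
disc(K) = 824 is not divisible by 6073; 6073 is unramified.
Compute (206/6073) via Euler: 206^((6073-1)/2) mod 6073 = 6072, so (206/6073) = -1.
(206/6073) = -1, so 6073 is inert.

inert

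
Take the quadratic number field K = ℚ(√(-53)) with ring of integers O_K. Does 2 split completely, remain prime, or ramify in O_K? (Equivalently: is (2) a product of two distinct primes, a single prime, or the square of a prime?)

p ramifies

Since -53 ≢ 1 mod 4, the ring of integers is ℤ[√-53] with discriminant 4·(-53) = -212.
disc(K) = -212 = 2·(-106), so p = 2 is ramified.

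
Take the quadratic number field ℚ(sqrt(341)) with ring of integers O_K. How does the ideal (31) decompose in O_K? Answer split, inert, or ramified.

d = 341 ≡ 1 (mod 4), so O_K = ℤ[(1+√341)/2] and disc(K) = d = 341.
Ramification test: 31 | 341. The prime 31 ramifies in K.

ramified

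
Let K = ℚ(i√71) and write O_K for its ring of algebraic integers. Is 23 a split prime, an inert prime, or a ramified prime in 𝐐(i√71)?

inert

Since -71 ≡ 1 mod 4, the ring of integers is ℤ[(1+√-71)/2] with discriminant -71.
disc(K) = -71 is not divisible by 23; 23 is unramified.
(-71/23) = 21^11 mod 23 = 22, giving Legendre symbol -1.
Legendre symbol -1 ⇒ 23 is inert.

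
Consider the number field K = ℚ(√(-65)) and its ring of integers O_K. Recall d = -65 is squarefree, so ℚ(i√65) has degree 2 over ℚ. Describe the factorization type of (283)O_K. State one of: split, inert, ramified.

d = -65 ≡ 3 (mod 4), so O_K = ℤ[√-65] and disc(K) = 4d = -260.
disc(K) = -260 is not divisible by 283; 283 is unramified.
Legendre symbol by Euler's criterion: (-65/283) ≡ (-65)^141 ≡ 1 (mod 283), i.e. (-65/283) = 1.
d is a quadratic residue mod p, hence 283 splits in O_K.

splits completely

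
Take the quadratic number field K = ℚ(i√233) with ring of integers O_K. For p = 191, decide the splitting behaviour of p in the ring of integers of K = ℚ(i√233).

-233 mod 4 = 3, hence disc K = 4·(-233) = -932 and O_K = ℤ[√-233].
191 ∤ -932, so 191 is unramified.
Euler's criterion: (-233)^95 mod 191 = 1. Thus (-233|191) = 1.
d is a quadratic residue mod p, hence 191 splits in O_K.

191 splits in O_K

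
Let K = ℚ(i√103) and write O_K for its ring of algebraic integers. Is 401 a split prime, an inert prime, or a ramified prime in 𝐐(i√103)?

-103 mod 4 = 1, hence disc K = -103 and O_K = ℤ[(1+√-103)/2].
disc(K) = -103 is not divisible by 401; 401 is unramified.
(-103/401) = 298^200 mod 401 = 1, giving Legendre symbol 1.
d is a quadratic residue mod p, hence 401 splits in O_K.

split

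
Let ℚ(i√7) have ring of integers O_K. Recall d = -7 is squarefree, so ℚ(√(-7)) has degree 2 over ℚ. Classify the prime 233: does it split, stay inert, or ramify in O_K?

split — (233) = 𝔭₁𝔭₂ with 𝔭₁ ≠ 𝔭₂

d = -7 ≡ 1 (mod 4), so O_K = ℤ[(1+√-7)/2] and disc(K) = d = -7.
Since gcd(233, -7) = 1 the prime 233 does not ramify.
Legendre symbol by Euler's criterion: (-7/233) ≡ (-7)^116 ≡ 1 (mod 233), i.e. (-7/233) = 1.
(-7/233) = 1, so 233 splits.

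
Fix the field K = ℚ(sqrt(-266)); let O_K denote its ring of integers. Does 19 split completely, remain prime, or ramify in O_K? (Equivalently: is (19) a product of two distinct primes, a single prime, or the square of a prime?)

p ramifies

-266 mod 4 = 2, hence disc K = 4·(-266) = -1064 and O_K = ℤ[√-266].
19 divides disc(K) = -1064, so 19 ramifies.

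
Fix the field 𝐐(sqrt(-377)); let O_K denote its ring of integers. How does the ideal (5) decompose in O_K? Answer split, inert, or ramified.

5 remains inert

d = -377 ≡ 3 (mod 4), so O_K = ℤ[√-377] and disc(K) = 4d = -1508.
disc(K) = -1508 is not divisible by 5; 5 is unramified.
Euler's criterion: (-377)^2 mod 5 = 4. Thus (-377|5) = -1.
Legendre symbol -1 ⇒ 5 is inert.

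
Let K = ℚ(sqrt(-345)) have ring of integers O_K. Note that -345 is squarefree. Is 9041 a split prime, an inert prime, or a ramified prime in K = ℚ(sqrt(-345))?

9041 remains inert

-345 mod 4 = 3, hence disc K = 4·(-345) = -1380 and O_K = ℤ[√-345].
Since gcd(9041, -1380) = 1 the prime 9041 does not ramify.
(-345/9041) = 8696^4520 mod 9041 = 9040, giving Legendre symbol -1.
Legendre symbol -1 ⇒ 9041 is inert.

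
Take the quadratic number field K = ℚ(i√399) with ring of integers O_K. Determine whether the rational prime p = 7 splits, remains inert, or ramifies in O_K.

ramified — (7) = 𝔭²

-399 mod 4 = 1, hence disc K = -399 and O_K = ℤ[(1+√-399)/2].
Ramification test: 7 | -399. The prime 7 ramifies in K.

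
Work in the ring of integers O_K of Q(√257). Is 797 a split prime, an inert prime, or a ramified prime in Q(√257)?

Since 257 ≡ 1 mod 4, the ring of integers is ℤ[(1+√257)/2] with discriminant 257.
disc(K) = 257 is not divisible by 797; 797 is unramified.
Euler's criterion: 257^398 mod 797 = 1. Thus (257|797) = 1.
d is a quadratic residue mod p, hence 797 splits in O_K.

splits completely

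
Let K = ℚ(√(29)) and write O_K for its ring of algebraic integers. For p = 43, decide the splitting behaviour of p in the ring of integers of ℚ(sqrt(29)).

Since 29 ≡ 1 mod 4, the ring of integers is ℤ[(1+√29)/2] with discriminant 29.
disc(K) = 29 is not divisible by 43; 43 is unramified.
Legendre symbol by Euler's criterion: (29/43) ≡ 29^21 ≡ 42 (mod 43), i.e. (29/43) = -1.
d is a non-residue mod p, hence 43 remains inert in O_K.

p is inert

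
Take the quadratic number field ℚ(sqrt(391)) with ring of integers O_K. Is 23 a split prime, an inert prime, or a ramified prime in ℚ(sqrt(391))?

391 mod 4 = 3, hence disc K = 4·391 = 1564 and O_K = ℤ[√391].
Ramification test: 23 | 1564. The prime 23 ramifies in K.

23 is ramified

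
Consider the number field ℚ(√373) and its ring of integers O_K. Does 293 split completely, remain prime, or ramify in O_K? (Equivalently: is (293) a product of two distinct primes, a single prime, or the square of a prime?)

Since 373 ≡ 1 mod 4, the ring of integers is ℤ[(1+√373)/2] with discriminant 373.
293 ∤ 373, so 293 is unramified.
(373/293) = 80^146 mod 293 = 292, giving Legendre symbol -1.
d is a non-residue mod p, hence 293 remains inert in O_K.

293 remains inert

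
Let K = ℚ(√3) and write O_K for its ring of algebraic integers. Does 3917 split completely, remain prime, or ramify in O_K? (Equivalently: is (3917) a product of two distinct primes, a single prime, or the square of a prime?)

remains prime (inert)

Since 3 ≢ 1 mod 4, the ring of integers is ℤ[√3] with discriminant 4·3 = 12.
Since gcd(3917, 12) = 1 the prime 3917 does not ramify.
Euler's criterion: 3^1958 mod 3917 = 3916. Thus (3|3917) = -1.
d is a non-residue mod p, hence 3917 remains inert in O_K.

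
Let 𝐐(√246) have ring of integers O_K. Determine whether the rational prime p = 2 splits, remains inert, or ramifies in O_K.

246 mod 4 = 2, hence disc K = 4·246 = 984 and O_K = ℤ[√246].
disc(K) = 984 = 2·492, so p = 2 is ramified.

p ramifies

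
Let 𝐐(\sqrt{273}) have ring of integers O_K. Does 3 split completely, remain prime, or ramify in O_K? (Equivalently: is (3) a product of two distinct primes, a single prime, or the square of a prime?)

273 mod 4 = 1, hence disc K = 273 and O_K = ℤ[(1+√273)/2].
Ramification test: 3 | 273. The prime 3 ramifies in K.

3 is ramified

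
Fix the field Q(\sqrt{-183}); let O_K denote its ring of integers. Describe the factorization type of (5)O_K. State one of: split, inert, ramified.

-183 mod 4 = 1, hence disc K = -183 and O_K = ℤ[(1+√-183)/2].
Since gcd(5, -183) = 1 the prime 5 does not ramify.
(-183/5) = 2^2 mod 5 = 4, giving Legendre symbol -1.
Legendre symbol -1 ⇒ 5 is inert.

inert — (5) stays prime in O_K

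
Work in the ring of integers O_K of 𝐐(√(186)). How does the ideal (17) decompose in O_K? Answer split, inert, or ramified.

Since 186 ≢ 1 mod 4, the ring of integers is ℤ[√186] with discriminant 4·186 = 744.
17 ∤ 744, so 17 is unramified.
Legendre symbol by Euler's criterion: (186/17) ≡ 186^8 ≡ 1 (mod 17), i.e. (186/17) = 1.
Legendre symbol 1 ⇒ 17 is split.

split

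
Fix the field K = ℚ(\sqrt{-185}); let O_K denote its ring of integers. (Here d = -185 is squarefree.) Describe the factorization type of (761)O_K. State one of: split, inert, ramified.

-185 mod 4 = 3, hence disc K = 4·(-185) = -740 and O_K = ℤ[√-185].
761 ∤ -740, so 761 is unramified.
Legendre symbol by Euler's criterion: (-185/761) ≡ (-185)^380 ≡ 1 (mod 761), i.e. (-185/761) = 1.
d is a quadratic residue mod p, hence 761 splits in O_K.

split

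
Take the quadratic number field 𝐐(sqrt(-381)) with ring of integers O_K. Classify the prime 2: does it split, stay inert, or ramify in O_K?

2 is ramified

d = -381 ≡ 3 (mod 4), so O_K = ℤ[√-381] and disc(K) = 4d = -1524.
2 divides disc(K) = -1524, so 2 ramifies.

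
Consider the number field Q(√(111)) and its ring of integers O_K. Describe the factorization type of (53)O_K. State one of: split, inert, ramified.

Since 111 ≢ 1 mod 4, the ring of integers is ℤ[√111] with discriminant 4·111 = 444.
disc(K) = 444 is not divisible by 53; 53 is unramified.
(111/53) = 5^26 mod 53 = 52, giving Legendre symbol -1.
Legendre symbol -1 ⇒ 53 is inert.

p is inert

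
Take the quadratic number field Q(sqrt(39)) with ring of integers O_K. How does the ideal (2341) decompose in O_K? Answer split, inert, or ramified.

splits completely

d = 39 ≡ 3 (mod 4), so O_K = ℤ[√39] and disc(K) = 4d = 156.
Since gcd(2341, 156) = 1 the prime 2341 does not ramify.
Compute (39/2341) via Euler: 39^((2341-1)/2) mod 2341 = 1, so (39/2341) = 1.
d is a quadratic residue mod p, hence 2341 splits in O_K.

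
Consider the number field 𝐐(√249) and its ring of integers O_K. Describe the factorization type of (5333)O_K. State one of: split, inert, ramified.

remains prime (inert)

Since 249 ≡ 1 mod 4, the ring of integers is ℤ[(1+√249)/2] with discriminant 249.
5333 ∤ 249, so 5333 is unramified.
Legendre symbol by Euler's criterion: (249/5333) ≡ 249^2666 ≡ 5332 (mod 5333), i.e. (249/5333) = -1.
Legendre symbol -1 ⇒ 5333 is inert.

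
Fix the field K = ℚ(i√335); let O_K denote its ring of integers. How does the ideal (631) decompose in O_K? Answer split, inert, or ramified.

inert — (631) stays prime in O_K

d = -335 ≡ 1 (mod 4), so O_K = ℤ[(1+√-335)/2] and disc(K) = d = -335.
Since gcd(631, -335) = 1 the prime 631 does not ramify.
Legendre symbol by Euler's criterion: (-335/631) ≡ (-335)^315 ≡ 630 (mod 631), i.e. (-335/631) = -1.
Legendre symbol -1 ⇒ 631 is inert.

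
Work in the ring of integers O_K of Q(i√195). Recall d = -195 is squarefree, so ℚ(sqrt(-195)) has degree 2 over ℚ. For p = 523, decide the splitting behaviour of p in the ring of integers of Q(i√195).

Since -195 ≡ 1 mod 4, the ring of integers is ℤ[(1+√-195)/2] with discriminant -195.
Since gcd(523, -195) = 1 the prime 523 does not ramify.
Legendre symbol by Euler's criterion: (-195/523) ≡ (-195)^261 ≡ 522 (mod 523), i.e. (-195/523) = -1.
d is a non-residue mod p, hence 523 remains inert in O_K.

remains prime (inert)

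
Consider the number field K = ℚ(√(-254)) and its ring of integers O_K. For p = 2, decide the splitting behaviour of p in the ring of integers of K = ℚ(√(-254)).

d = -254 ≡ 2 (mod 4), so O_K = ℤ[√-254] and disc(K) = 4d = -1016.
2 divides disc(K) = -1016, so 2 ramifies.

p ramifies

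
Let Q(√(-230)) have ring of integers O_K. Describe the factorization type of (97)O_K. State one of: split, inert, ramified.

splits completely

-230 mod 4 = 2, hence disc K = 4·(-230) = -920 and O_K = ℤ[√-230].
97 ∤ -920, so 97 is unramified.
Compute (-230/97) via Euler: 61^((97-1)/2) mod 97 = 1, so (-230/97) = 1.
Legendre symbol 1 ⇒ 97 is split.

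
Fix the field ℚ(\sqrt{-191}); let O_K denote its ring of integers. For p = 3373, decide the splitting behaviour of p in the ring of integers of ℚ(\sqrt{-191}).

remains prime (inert)

-191 mod 4 = 1, hence disc K = -191 and O_K = ℤ[(1+√-191)/2].
disc(K) = -191 is not divisible by 3373; 3373 is unramified.
Compute (-191/3373) via Euler: 3182^((3373-1)/2) mod 3373 = 3372, so (-191/3373) = -1.
Legendre symbol -1 ⇒ 3373 is inert.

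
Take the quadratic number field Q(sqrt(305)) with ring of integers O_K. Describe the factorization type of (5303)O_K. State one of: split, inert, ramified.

Since 305 ≡ 1 mod 4, the ring of integers is ℤ[(1+√305)/2] with discriminant 305.
5303 ∤ 305, so 5303 is unramified.
Legendre symbol by Euler's criterion: (305/5303) ≡ 305^2651 ≡ 5302 (mod 5303), i.e. (305/5303) = -1.
(305/5303) = -1, so 5303 is inert.

inert — (5303) stays prime in O_K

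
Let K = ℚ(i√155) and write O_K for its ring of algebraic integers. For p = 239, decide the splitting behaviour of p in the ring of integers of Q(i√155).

inert — (239) stays prime in O_K

d = -155 ≡ 1 (mod 4), so O_K = ℤ[(1+√-155)/2] and disc(K) = d = -155.
disc(K) = -155 is not divisible by 239; 239 is unramified.
(-155/239) = 84^119 mod 239 = 238, giving Legendre symbol -1.
Legendre symbol -1 ⇒ 239 is inert.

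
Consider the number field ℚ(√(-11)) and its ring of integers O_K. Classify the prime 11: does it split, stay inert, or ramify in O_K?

Since -11 ≡ 1 mod 4, the ring of integers is ℤ[(1+√-11)/2] with discriminant -11.
11 divides disc(K) = -11, so 11 ramifies.

11 is ramified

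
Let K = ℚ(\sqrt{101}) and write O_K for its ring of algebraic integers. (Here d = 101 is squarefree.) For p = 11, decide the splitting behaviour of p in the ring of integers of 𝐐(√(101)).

inert

Since 101 ≡ 1 mod 4, the ring of integers is ℤ[(1+√101)/2] with discriminant 101.
Since gcd(11, 101) = 1 the prime 11 does not ramify.
Euler's criterion: 101^5 mod 11 = 10. Thus (101|11) = -1.
Legendre symbol -1 ⇒ 11 is inert.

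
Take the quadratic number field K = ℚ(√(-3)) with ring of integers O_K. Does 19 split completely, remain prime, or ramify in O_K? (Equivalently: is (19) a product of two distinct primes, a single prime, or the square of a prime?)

split — (19) = 𝔭₁𝔭₂ with 𝔭₁ ≠ 𝔭₂

Since -3 ≡ 1 mod 4, the ring of integers is ℤ[(1+√-3)/2] with discriminant -3.
19 ∤ -3, so 19 is unramified.
(-3/19) = 16^9 mod 19 = 1, giving Legendre symbol 1.
Legendre symbol 1 ⇒ 19 is split.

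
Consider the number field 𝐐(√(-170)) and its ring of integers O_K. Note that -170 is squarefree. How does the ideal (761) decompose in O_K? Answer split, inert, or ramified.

split — (761) = 𝔭₁𝔭₂ with 𝔭₁ ≠ 𝔭₂

-170 mod 4 = 2, hence disc K = 4·(-170) = -680 and O_K = ℤ[√-170].
Since gcd(761, -680) = 1 the prime 761 does not ramify.
Compute (-170/761) via Euler: 591^((761-1)/2) mod 761 = 1, so (-170/761) = 1.
d is a quadratic residue mod p, hence 761 splits in O_K.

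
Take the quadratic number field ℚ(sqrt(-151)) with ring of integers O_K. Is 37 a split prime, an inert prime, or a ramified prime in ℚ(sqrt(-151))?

split — (37) = 𝔭₁𝔭₂ with 𝔭₁ ≠ 𝔭₂

-151 mod 4 = 1, hence disc K = -151 and O_K = ℤ[(1+√-151)/2].
37 ∤ -151, so 37 is unramified.
(-151/37) = 34^18 mod 37 = 1, giving Legendre symbol 1.
(-151/37) = 1, so 37 splits.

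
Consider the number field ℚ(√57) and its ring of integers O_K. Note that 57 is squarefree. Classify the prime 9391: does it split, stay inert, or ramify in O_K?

d = 57 ≡ 1 (mod 4), so O_K = ℤ[(1+√57)/2] and disc(K) = d = 57.
9391 ∤ 57, so 9391 is unramified.
Compute (57/9391) via Euler: 57^((9391-1)/2) mod 9391 = 1, so (57/9391) = 1.
d is a quadratic residue mod p, hence 9391 splits in O_K.

split — (9391) = 𝔭₁𝔭₂ with 𝔭₁ ≠ 𝔭₂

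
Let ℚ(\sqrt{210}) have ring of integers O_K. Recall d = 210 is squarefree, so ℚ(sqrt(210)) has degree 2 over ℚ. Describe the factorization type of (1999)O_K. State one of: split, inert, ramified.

split

Since 210 ≢ 1 mod 4, the ring of integers is ℤ[√210] with discriminant 4·210 = 840.
1999 ∤ 840, so 1999 is unramified.
Compute (210/1999) via Euler: 210^((1999-1)/2) mod 1999 = 1, so (210/1999) = 1.
(210/1999) = 1, so 1999 splits.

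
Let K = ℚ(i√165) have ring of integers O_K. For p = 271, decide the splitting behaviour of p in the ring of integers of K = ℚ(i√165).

d = -165 ≡ 3 (mod 4), so O_K = ℤ[√-165] and disc(K) = 4d = -660.
271 ∤ -660, so 271 is unramified.
Euler's criterion: (-165)^135 mod 271 = 1. Thus (-165|271) = 1.
d is a quadratic residue mod p, hence 271 splits in O_K.

p splits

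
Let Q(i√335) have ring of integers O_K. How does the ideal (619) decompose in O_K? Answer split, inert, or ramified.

p splits

Since -335 ≡ 1 mod 4, the ring of integers is ℤ[(1+√-335)/2] with discriminant -335.
disc(K) = -335 is not divisible by 619; 619 is unramified.
Legendre symbol by Euler's criterion: (-335/619) ≡ (-335)^309 ≡ 1 (mod 619), i.e. (-335/619) = 1.
Legendre symbol 1 ⇒ 619 is split.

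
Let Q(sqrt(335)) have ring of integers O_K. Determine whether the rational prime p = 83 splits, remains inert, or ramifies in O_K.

split

335 mod 4 = 3, hence disc K = 4·335 = 1340 and O_K = ℤ[√335].
Since gcd(83, 1340) = 1 the prime 83 does not ramify.
Compute (335/83) via Euler: 3^((83-1)/2) mod 83 = 1, so (335/83) = 1.
d is a quadratic residue mod p, hence 83 splits in O_K.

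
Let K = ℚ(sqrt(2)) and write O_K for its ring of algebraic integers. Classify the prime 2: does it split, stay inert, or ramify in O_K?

2 is ramified

2 mod 4 = 2, hence disc K = 4·2 = 8 and O_K = ℤ[√2].
Ramification test: 2 | 8. The prime 2 ramifies in K.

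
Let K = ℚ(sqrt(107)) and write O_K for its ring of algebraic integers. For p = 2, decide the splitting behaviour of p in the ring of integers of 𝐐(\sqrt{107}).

p ramifies

107 mod 4 = 3, hence disc K = 4·107 = 428 and O_K = ℤ[√107].
Ramification test: 2 | 428. The prime 2 ramifies in K.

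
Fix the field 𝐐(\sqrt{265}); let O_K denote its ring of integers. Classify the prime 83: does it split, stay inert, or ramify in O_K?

265 mod 4 = 1, hence disc K = 265 and O_K = ℤ[(1+√265)/2].
disc(K) = 265 is not divisible by 83; 83 is unramified.
Compute (265/83) via Euler: 16^((83-1)/2) mod 83 = 1, so (265/83) = 1.
Legendre symbol 1 ⇒ 83 is split.

p splits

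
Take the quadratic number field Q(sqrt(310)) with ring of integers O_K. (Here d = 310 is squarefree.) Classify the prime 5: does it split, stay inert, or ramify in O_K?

310 mod 4 = 2, hence disc K = 4·310 = 1240 and O_K = ℤ[√310].
disc(K) = 1240 = 5·248, so p = 5 is ramified.

5 is ramified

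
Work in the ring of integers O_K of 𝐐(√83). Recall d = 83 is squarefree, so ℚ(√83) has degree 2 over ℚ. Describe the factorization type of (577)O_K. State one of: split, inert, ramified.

d = 83 ≡ 3 (mod 4), so O_K = ℤ[√83] and disc(K) = 4d = 332.
577 ∤ 332, so 577 is unramified.
Legendre symbol by Euler's criterion: (83/577) ≡ 83^288 ≡ 576 (mod 577), i.e. (83/577) = -1.
d is a non-residue mod p, hence 577 remains inert in O_K.

remains prime (inert)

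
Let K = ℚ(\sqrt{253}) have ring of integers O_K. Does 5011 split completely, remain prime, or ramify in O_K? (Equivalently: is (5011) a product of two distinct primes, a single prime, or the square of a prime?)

Since 253 ≡ 1 mod 4, the ring of integers is ℤ[(1+√253)/2] with discriminant 253.
5011 ∤ 253, so 5011 is unramified.
Euler's criterion: 253^2505 mod 5011 = 1. Thus (253|5011) = 1.
Legendre symbol 1 ⇒ 5011 is split.

5011 splits in O_K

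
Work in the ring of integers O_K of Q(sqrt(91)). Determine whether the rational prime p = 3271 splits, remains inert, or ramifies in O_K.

splits completely

91 mod 4 = 3, hence disc K = 4·91 = 364 and O_K = ℤ[√91].
disc(K) = 364 is not divisible by 3271; 3271 is unramified.
Legendre symbol by Euler's criterion: (91/3271) ≡ 91^1635 ≡ 1 (mod 3271), i.e. (91/3271) = 1.
Legendre symbol 1 ⇒ 3271 is split.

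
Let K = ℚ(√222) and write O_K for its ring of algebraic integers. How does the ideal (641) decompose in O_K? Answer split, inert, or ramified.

inert

Since 222 ≢ 1 mod 4, the ring of integers is ℤ[√222] with discriminant 4·222 = 888.
disc(K) = 888 is not divisible by 641; 641 is unramified.
(222/641) = 222^320 mod 641 = 640, giving Legendre symbol -1.
d is a non-residue mod p, hence 641 remains inert in O_K.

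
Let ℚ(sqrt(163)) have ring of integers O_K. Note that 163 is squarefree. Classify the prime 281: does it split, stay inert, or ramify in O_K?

163 mod 4 = 3, hence disc K = 4·163 = 652 and O_K = ℤ[√163].
281 ∤ 652, so 281 is unramified.
Euler's criterion: 163^140 mod 281 = 1. Thus (163|281) = 1.
Legendre symbol 1 ⇒ 281 is split.

p splits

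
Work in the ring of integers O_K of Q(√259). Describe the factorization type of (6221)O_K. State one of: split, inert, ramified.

splits completely

d = 259 ≡ 3 (mod 4), so O_K = ℤ[√259] and disc(K) = 4d = 1036.
Since gcd(6221, 1036) = 1 the prime 6221 does not ramify.
Euler's criterion: 259^3110 mod 6221 = 1. Thus (259|6221) = 1.
(259/6221) = 1, so 6221 splits.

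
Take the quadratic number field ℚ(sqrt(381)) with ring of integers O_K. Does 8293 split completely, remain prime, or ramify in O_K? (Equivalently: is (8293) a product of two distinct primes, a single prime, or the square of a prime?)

split

Since 381 ≡ 1 mod 4, the ring of integers is ℤ[(1+√381)/2] with discriminant 381.
disc(K) = 381 is not divisible by 8293; 8293 is unramified.
Compute (381/8293) via Euler: 381^((8293-1)/2) mod 8293 = 1, so (381/8293) = 1.
d is a quadratic residue mod p, hence 8293 splits in O_K.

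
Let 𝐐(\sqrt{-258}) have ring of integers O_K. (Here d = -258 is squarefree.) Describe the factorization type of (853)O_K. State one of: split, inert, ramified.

remains prime (inert)

d = -258 ≡ 2 (mod 4), so O_K = ℤ[√-258] and disc(K) = 4d = -1032.
853 ∤ -1032, so 853 is unramified.
(-258/853) = 595^426 mod 853 = 852, giving Legendre symbol -1.
d is a non-residue mod p, hence 853 remains inert in O_K.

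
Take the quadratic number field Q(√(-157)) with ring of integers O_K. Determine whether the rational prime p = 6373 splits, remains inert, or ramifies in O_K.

Since -157 ≢ 1 mod 4, the ring of integers is ℤ[√-157] with discriminant 4·(-157) = -628.
Since gcd(6373, -628) = 1 the prime 6373 does not ramify.
Euler's criterion: (-157)^3186 mod 6373 = 1. Thus (-157|6373) = 1.
d is a quadratic residue mod p, hence 6373 splits in O_K.

splits completely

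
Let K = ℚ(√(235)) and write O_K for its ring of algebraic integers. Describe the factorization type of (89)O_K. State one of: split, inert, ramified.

splits completely

Since 235 ≢ 1 mod 4, the ring of integers is ℤ[√235] with discriminant 4·235 = 940.
89 ∤ 940, so 89 is unramified.
Euler's criterion: 235^44 mod 89 = 1. Thus (235|89) = 1.
d is a quadratic residue mod p, hence 89 splits in O_K.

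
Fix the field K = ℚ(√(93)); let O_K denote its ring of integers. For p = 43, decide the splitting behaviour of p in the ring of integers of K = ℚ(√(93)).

93 mod 4 = 1, hence disc K = 93 and O_K = ℤ[(1+√93)/2].
43 ∤ 93, so 43 is unramified.
Compute (93/43) via Euler: 7^((43-1)/2) mod 43 = 42, so (93/43) = -1.
Legendre symbol -1 ⇒ 43 is inert.

inert — (43) stays prime in O_K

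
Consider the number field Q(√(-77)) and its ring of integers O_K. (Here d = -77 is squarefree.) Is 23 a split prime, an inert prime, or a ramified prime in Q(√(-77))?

-77 mod 4 = 3, hence disc K = 4·(-77) = -308 and O_K = ℤ[√-77].
disc(K) = -308 is not divisible by 23; 23 is unramified.
(-77/23) = 15^11 mod 23 = 22, giving Legendre symbol -1.
(-77/23) = -1, so 23 is inert.

23 remains inert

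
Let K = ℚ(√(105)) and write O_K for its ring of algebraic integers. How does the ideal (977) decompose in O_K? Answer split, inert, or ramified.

Since 105 ≡ 1 mod 4, the ring of integers is ℤ[(1+√105)/2] with discriminant 105.
977 ∤ 105, so 977 is unramified.
Compute (105/977) via Euler: 105^((977-1)/2) mod 977 = 1, so (105/977) = 1.
Legendre symbol 1 ⇒ 977 is split.

split — (977) = 𝔭₁𝔭₂ with 𝔭₁ ≠ 𝔭₂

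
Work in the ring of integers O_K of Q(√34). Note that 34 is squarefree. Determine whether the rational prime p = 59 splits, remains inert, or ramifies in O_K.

Since 34 ≢ 1 mod 4, the ring of integers is ℤ[√34] with discriminant 4·34 = 136.
59 ∤ 136, so 59 is unramified.
Compute (34/59) via Euler: 34^((59-1)/2) mod 59 = 58, so (34/59) = -1.
d is a non-residue mod p, hence 59 remains inert in O_K.

inert — (59) stays prime in O_K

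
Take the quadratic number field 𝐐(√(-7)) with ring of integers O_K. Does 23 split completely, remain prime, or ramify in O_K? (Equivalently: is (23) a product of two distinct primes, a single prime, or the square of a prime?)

split — (23) = 𝔭₁𝔭₂ with 𝔭₁ ≠ 𝔭₂

-7 mod 4 = 1, hence disc K = -7 and O_K = ℤ[(1+√-7)/2].
Since gcd(23, -7) = 1 the prime 23 does not ramify.
Legendre symbol by Euler's criterion: (-7/23) ≡ (-7)^11 ≡ 1 (mod 23), i.e. (-7/23) = 1.
Legendre symbol 1 ⇒ 23 is split.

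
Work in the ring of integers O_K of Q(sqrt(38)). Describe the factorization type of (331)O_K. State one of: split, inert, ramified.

p is inert

Since 38 ≢ 1 mod 4, the ring of integers is ℤ[√38] with discriminant 4·38 = 152.
331 ∤ 152, so 331 is unramified.
(38/331) = 38^165 mod 331 = 330, giving Legendre symbol -1.
(38/331) = -1, so 331 is inert.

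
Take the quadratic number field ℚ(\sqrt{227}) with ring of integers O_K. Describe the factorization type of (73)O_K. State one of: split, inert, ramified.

splits completely

d = 227 ≡ 3 (mod 4), so O_K = ℤ[√227] and disc(K) = 4d = 908.
Since gcd(73, 908) = 1 the prime 73 does not ramify.
(227/73) = 8^36 mod 73 = 1, giving Legendre symbol 1.
(227/73) = 1, so 73 splits.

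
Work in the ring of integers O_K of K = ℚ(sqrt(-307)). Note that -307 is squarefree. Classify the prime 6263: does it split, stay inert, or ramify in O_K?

-307 mod 4 = 1, hence disc K = -307 and O_K = ℤ[(1+√-307)/2].
Since gcd(6263, -307) = 1 the prime 6263 does not ramify.
Legendre symbol by Euler's criterion: (-307/6263) ≡ (-307)^3131 ≡ 6262 (mod 6263), i.e. (-307/6263) = -1.
d is a non-residue mod p, hence 6263 remains inert in O_K.

remains prime (inert)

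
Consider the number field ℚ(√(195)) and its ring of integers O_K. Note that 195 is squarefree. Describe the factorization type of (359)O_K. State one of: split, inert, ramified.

p is inert

Since 195 ≢ 1 mod 4, the ring of integers is ℤ[√195] with discriminant 4·195 = 780.
disc(K) = 780 is not divisible by 359; 359 is unramified.
Euler's criterion: 195^179 mod 359 = 358. Thus (195|359) = -1.
(195/359) = -1, so 359 is inert.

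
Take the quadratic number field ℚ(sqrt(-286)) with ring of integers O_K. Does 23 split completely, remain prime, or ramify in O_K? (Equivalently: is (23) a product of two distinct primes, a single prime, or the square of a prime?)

splits completely

d = -286 ≡ 2 (mod 4), so O_K = ℤ[√-286] and disc(K) = 4d = -1144.
Since gcd(23, -1144) = 1 the prime 23 does not ramify.
Euler's criterion: (-286)^11 mod 23 = 1. Thus (-286|23) = 1.
d is a quadratic residue mod p, hence 23 splits in O_K.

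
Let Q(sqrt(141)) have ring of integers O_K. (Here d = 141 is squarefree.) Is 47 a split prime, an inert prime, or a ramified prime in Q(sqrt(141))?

Since 141 ≡ 1 mod 4, the ring of integers is ℤ[(1+√141)/2] with discriminant 141.
disc(K) = 141 = 47·3, so p = 47 is ramified.

ramified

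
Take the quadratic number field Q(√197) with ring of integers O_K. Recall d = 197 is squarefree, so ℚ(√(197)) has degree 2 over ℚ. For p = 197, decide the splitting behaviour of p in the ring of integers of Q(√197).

d = 197 ≡ 1 (mod 4), so O_K = ℤ[(1+√197)/2] and disc(K) = d = 197.
Ramification test: 197 | 197. The prime 197 ramifies in K.

ramified — (197) = 𝔭²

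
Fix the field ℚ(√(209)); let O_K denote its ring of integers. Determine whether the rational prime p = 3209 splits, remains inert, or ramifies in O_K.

3209 remains inert

Since 209 ≡ 1 mod 4, the ring of integers is ℤ[(1+√209)/2] with discriminant 209.
3209 ∤ 209, so 3209 is unramified.
Compute (209/3209) via Euler: 209^((3209-1)/2) mod 3209 = 3208, so (209/3209) = -1.
Legendre symbol -1 ⇒ 3209 is inert.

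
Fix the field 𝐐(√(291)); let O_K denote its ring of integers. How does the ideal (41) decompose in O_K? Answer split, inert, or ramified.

p splits

d = 291 ≡ 3 (mod 4), so O_K = ℤ[√291] and disc(K) = 4d = 1164.
disc(K) = 1164 is not divisible by 41; 41 is unramified.
Legendre symbol by Euler's criterion: (291/41) ≡ 291^20 ≡ 1 (mod 41), i.e. (291/41) = 1.
(291/41) = 1, so 41 splits.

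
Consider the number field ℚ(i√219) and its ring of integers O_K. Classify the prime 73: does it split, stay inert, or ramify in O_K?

d = -219 ≡ 1 (mod 4), so O_K = ℤ[(1+√-219)/2] and disc(K) = d = -219.
disc(K) = -219 = 73·(-3), so p = 73 is ramified.

ramified — (73) = 𝔭²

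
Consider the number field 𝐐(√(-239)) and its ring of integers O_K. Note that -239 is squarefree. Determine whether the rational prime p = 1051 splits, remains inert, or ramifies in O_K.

-239 mod 4 = 1, hence disc K = -239 and O_K = ℤ[(1+√-239)/2].
1051 ∤ -239, so 1051 is unramified.
(-239/1051) = 812^525 mod 1051 = 1050, giving Legendre symbol -1.
(-239/1051) = -1, so 1051 is inert.

1051 remains inert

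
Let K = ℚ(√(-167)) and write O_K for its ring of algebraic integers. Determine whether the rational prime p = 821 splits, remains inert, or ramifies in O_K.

d = -167 ≡ 1 (mod 4), so O_K = ℤ[(1+√-167)/2] and disc(K) = d = -167.
821 ∤ -167, so 821 is unramified.
Legendre symbol by Euler's criterion: (-167/821) ≡ (-167)^410 ≡ 820 (mod 821), i.e. (-167/821) = -1.
d is a non-residue mod p, hence 821 remains inert in O_K.

inert — (821) stays prime in O_K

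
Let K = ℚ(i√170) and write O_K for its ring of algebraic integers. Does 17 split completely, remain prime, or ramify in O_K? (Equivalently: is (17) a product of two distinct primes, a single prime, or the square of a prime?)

Since -170 ≢ 1 mod 4, the ring of integers is ℤ[√-170] with discriminant 4·(-170) = -680.
17 divides disc(K) = -680, so 17 ramifies.

17 is ramified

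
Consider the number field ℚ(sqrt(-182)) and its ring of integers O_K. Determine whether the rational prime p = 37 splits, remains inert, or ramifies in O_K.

37 splits in O_K

d = -182 ≡ 2 (mod 4), so O_K = ℤ[√-182] and disc(K) = 4d = -728.
37 ∤ -728, so 37 is unramified.
Legendre symbol by Euler's criterion: (-182/37) ≡ (-182)^18 ≡ 1 (mod 37), i.e. (-182/37) = 1.
Legendre symbol 1 ⇒ 37 is split.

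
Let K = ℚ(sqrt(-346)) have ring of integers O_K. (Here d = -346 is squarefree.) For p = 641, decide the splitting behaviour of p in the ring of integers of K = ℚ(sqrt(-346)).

split — (641) = 𝔭₁𝔭₂ with 𝔭₁ ≠ 𝔭₂

d = -346 ≡ 2 (mod 4), so O_K = ℤ[√-346] and disc(K) = 4d = -1384.
641 ∤ -1384, so 641 is unramified.
Legendre symbol by Euler's criterion: (-346/641) ≡ (-346)^320 ≡ 1 (mod 641), i.e. (-346/641) = 1.
Legendre symbol 1 ⇒ 641 is split.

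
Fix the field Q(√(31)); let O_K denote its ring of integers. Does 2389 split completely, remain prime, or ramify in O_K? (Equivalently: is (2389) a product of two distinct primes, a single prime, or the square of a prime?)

d = 31 ≡ 3 (mod 4), so O_K = ℤ[√31] and disc(K) = 4d = 124.
disc(K) = 124 is not divisible by 2389; 2389 is unramified.
Compute (31/2389) via Euler: 31^((2389-1)/2) mod 2389 = 1, so (31/2389) = 1.
Legendre symbol 1 ⇒ 2389 is split.

p splits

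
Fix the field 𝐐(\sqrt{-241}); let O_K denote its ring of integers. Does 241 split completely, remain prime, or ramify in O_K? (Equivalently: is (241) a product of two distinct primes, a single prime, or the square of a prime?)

p ramifies

-241 mod 4 = 3, hence disc K = 4·(-241) = -964 and O_K = ℤ[√-241].
241 divides disc(K) = -964, so 241 ramifies.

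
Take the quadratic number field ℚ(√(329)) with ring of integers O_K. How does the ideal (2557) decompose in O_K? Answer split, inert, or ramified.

Since 329 ≡ 1 mod 4, the ring of integers is ℤ[(1+√329)/2] with discriminant 329.
disc(K) = 329 is not divisible by 2557; 2557 is unramified.
Euler's criterion: 329^1278 mod 2557 = 2556. Thus (329|2557) = -1.
(329/2557) = -1, so 2557 is inert.

inert — (2557) stays prime in O_K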